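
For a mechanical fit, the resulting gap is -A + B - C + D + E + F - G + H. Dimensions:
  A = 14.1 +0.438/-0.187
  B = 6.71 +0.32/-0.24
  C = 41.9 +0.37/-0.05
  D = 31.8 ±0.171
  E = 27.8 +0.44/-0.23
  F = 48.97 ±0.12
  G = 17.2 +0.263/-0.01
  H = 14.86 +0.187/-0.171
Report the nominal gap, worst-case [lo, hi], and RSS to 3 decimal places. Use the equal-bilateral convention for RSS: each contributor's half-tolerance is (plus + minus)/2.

Stack each dimension's contribution:
  -A: nom -14.100 → Σnom=-14.100; wc +0.187/-0.438 → slack +0.187/-0.438; half-tol=0.312, Σhalf²=0.097656
  +B: nom +6.710 → Σnom=-7.390; wc +0.320/-0.240 → slack +0.507/-0.678; half-tol=0.280, Σhalf²=0.176056
  -C: nom -41.900 → Σnom=-49.290; wc +0.050/-0.370 → slack +0.557/-1.048; half-tol=0.210, Σhalf²=0.220156
  +D: nom +31.800 → Σnom=-17.490; wc +0.171/-0.171 → slack +0.728/-1.219; half-tol=0.171, Σhalf²=0.249397
  +E: nom +27.800 → Σnom=10.310; wc +0.440/-0.230 → slack +1.168/-1.449; half-tol=0.335, Σhalf²=0.361622
  +F: nom +48.970 → Σnom=59.280; wc +0.120/-0.120 → slack +1.288/-1.569; half-tol=0.120, Σhalf²=0.376022
  -G: nom -17.200 → Σnom=42.080; wc +0.010/-0.263 → slack +1.298/-1.832; half-tol=0.137, Σhalf²=0.394655
  +H: nom +14.860 → Σnom=56.940; wc +0.187/-0.171 → slack +1.485/-2.003; half-tol=0.179, Σhalf²=0.426696
Nominal = 56.940. Worst-case = [56.940 - 2.003, 56.940 + 1.485] = [54.937, 58.425]. RSS = √0.426696 = 0.653.

nominal=56.940 wc=[54.937,58.425] rss=0.653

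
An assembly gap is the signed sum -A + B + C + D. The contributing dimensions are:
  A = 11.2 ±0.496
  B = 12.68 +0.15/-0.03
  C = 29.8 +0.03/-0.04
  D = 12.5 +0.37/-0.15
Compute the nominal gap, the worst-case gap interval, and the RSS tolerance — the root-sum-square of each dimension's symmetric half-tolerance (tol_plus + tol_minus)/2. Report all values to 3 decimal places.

Stack each dimension's contribution:
  -A: nom -11.200 → Σnom=-11.200; wc +0.496/-0.496 → slack +0.496/-0.496; half-tol=0.496, Σhalf²=0.246016
  +B: nom +12.680 → Σnom=1.480; wc +0.150/-0.030 → slack +0.646/-0.526; half-tol=0.090, Σhalf²=0.254116
  +C: nom +29.800 → Σnom=31.280; wc +0.030/-0.040 → slack +0.676/-0.566; half-tol=0.035, Σhalf²=0.255341
  +D: nom +12.500 → Σnom=43.780; wc +0.370/-0.150 → slack +1.046/-0.716; half-tol=0.260, Σhalf²=0.322941
Nominal = 43.780. Worst-case = [43.780 - 0.716, 43.780 + 1.046] = [43.064, 44.826]. RSS = √0.322941 = 0.568.

nominal=43.780 wc=[43.064,44.826] rss=0.568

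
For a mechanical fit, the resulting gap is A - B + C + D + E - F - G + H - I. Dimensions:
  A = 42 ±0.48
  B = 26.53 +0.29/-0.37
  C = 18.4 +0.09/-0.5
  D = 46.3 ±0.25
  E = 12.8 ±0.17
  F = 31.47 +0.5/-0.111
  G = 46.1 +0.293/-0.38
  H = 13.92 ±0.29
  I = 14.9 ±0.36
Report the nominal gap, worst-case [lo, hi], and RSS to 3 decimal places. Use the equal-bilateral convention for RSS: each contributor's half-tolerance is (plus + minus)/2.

nominal=14.420 wc=[11.287,16.921] rss=0.968

Stack each dimension's contribution:
  +A: nom +42.000 → Σnom=42.000; wc +0.480/-0.480 → slack +0.480/-0.480; half-tol=0.480, Σhalf²=0.230400
  -B: nom -26.530 → Σnom=15.470; wc +0.370/-0.290 → slack +0.850/-0.770; half-tol=0.330, Σhalf²=0.339300
  +C: nom +18.400 → Σnom=33.870; wc +0.090/-0.500 → slack +0.940/-1.270; half-tol=0.295, Σhalf²=0.426325
  +D: nom +46.300 → Σnom=80.170; wc +0.250/-0.250 → slack +1.190/-1.520; half-tol=0.250, Σhalf²=0.488825
  +E: nom +12.800 → Σnom=92.970; wc +0.170/-0.170 → slack +1.360/-1.690; half-tol=0.170, Σhalf²=0.517725
  -F: nom -31.470 → Σnom=61.500; wc +0.111/-0.500 → slack +1.471/-2.190; half-tol=0.305, Σhalf²=0.611055
  -G: nom -46.100 → Σnom=15.400; wc +0.380/-0.293 → slack +1.851/-2.483; half-tol=0.337, Σhalf²=0.724287
  +H: nom +13.920 → Σnom=29.320; wc +0.290/-0.290 → slack +2.141/-2.773; half-tol=0.290, Σhalf²=0.808387
  -I: nom -14.900 → Σnom=14.420; wc +0.360/-0.360 → slack +2.501/-3.133; half-tol=0.360, Σhalf²=0.937987
Nominal = 14.420. Worst-case = [14.420 - 3.133, 14.420 + 2.501] = [11.287, 16.921]. RSS = √0.937987 = 0.968.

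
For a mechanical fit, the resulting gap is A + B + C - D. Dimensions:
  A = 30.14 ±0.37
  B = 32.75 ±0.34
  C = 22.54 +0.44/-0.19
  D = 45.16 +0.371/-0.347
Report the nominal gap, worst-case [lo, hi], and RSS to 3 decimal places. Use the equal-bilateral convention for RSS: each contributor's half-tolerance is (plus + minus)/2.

Stack each dimension's contribution:
  +A: nom +30.140 → Σnom=30.140; wc +0.370/-0.370 → slack +0.370/-0.370; half-tol=0.370, Σhalf²=0.136900
  +B: nom +32.750 → Σnom=62.890; wc +0.340/-0.340 → slack +0.710/-0.710; half-tol=0.340, Σhalf²=0.252500
  +C: nom +22.540 → Σnom=85.430; wc +0.440/-0.190 → slack +1.150/-0.900; half-tol=0.315, Σhalf²=0.351725
  -D: nom -45.160 → Σnom=40.270; wc +0.347/-0.371 → slack +1.497/-1.271; half-tol=0.359, Σhalf²=0.480606
Nominal = 40.270. Worst-case = [40.270 - 1.271, 40.270 + 1.497] = [38.999, 41.767]. RSS = √0.480606 = 0.693.

nominal=40.270 wc=[38.999,41.767] rss=0.693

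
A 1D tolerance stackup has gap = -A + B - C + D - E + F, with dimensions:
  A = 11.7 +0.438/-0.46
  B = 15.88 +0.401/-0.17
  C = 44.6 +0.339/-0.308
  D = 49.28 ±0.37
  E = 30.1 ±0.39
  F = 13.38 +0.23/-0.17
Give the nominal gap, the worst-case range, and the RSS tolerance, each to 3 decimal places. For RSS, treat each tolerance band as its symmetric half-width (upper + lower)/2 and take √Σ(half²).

Stack each dimension's contribution:
  -A: nom -11.700 → Σnom=-11.700; wc +0.460/-0.438 → slack +0.460/-0.438; half-tol=0.449, Σhalf²=0.201601
  +B: nom +15.880 → Σnom=4.180; wc +0.401/-0.170 → slack +0.861/-0.608; half-tol=0.286, Σhalf²=0.283111
  -C: nom -44.600 → Σnom=-40.420; wc +0.308/-0.339 → slack +1.169/-0.947; half-tol=0.324, Σhalf²=0.387764
  +D: nom +49.280 → Σnom=8.860; wc +0.370/-0.370 → slack +1.539/-1.317; half-tol=0.370, Σhalf²=0.524664
  -E: nom -30.100 → Σnom=-21.240; wc +0.390/-0.390 → slack +1.929/-1.707; half-tol=0.390, Σhalf²=0.676764
  +F: nom +13.380 → Σnom=-7.860; wc +0.230/-0.170 → slack +2.159/-1.877; half-tol=0.200, Σhalf²=0.716764
Nominal = -7.860. Worst-case = [-7.860 - 1.877, -7.860 + 2.159] = [-9.737, -5.701]. RSS = √0.716764 = 0.847.

nominal=-7.860 wc=[-9.737,-5.701] rss=0.847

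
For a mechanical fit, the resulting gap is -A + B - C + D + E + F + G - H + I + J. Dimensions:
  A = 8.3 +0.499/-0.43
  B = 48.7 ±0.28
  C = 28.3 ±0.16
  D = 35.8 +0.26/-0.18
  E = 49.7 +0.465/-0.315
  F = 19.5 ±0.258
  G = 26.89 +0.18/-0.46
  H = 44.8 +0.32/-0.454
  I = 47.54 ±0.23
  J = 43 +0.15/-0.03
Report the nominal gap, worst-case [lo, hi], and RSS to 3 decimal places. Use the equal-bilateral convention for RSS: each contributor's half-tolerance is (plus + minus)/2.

nominal=189.730 wc=[186.998,192.597] rss=0.949

Stack each dimension's contribution:
  -A: nom -8.300 → Σnom=-8.300; wc +0.430/-0.499 → slack +0.430/-0.499; half-tol=0.465, Σhalf²=0.215760
  +B: nom +48.700 → Σnom=40.400; wc +0.280/-0.280 → slack +0.710/-0.779; half-tol=0.280, Σhalf²=0.294160
  -C: nom -28.300 → Σnom=12.100; wc +0.160/-0.160 → slack +0.870/-0.939; half-tol=0.160, Σhalf²=0.319760
  +D: nom +35.800 → Σnom=47.900; wc +0.260/-0.180 → slack +1.130/-1.119; half-tol=0.220, Σhalf²=0.368160
  +E: nom +49.700 → Σnom=97.600; wc +0.465/-0.315 → slack +1.595/-1.434; half-tol=0.390, Σhalf²=0.520260
  +F: nom +19.500 → Σnom=117.100; wc +0.258/-0.258 → slack +1.853/-1.692; half-tol=0.258, Σhalf²=0.586824
  +G: nom +26.890 → Σnom=143.990; wc +0.180/-0.460 → slack +2.033/-2.152; half-tol=0.320, Σhalf²=0.689224
  -H: nom -44.800 → Σnom=99.190; wc +0.454/-0.320 → slack +2.487/-2.472; half-tol=0.387, Σhalf²=0.838993
  +I: nom +47.540 → Σnom=146.730; wc +0.230/-0.230 → slack +2.717/-2.702; half-tol=0.230, Σhalf²=0.891893
  +J: nom +43.000 → Σnom=189.730; wc +0.150/-0.030 → slack +2.867/-2.732; half-tol=0.090, Σhalf²=0.899993
Nominal = 189.730. Worst-case = [189.730 - 2.732, 189.730 + 2.867] = [186.998, 192.597]. RSS = √0.899993 = 0.949.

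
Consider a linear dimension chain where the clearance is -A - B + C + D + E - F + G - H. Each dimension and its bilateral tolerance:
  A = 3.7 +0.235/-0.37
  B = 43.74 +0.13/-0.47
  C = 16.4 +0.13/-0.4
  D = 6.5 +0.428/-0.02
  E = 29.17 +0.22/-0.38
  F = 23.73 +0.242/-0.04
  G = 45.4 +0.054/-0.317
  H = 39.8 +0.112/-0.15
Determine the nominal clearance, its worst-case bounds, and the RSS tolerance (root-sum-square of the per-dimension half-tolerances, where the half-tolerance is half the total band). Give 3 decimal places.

nominal=-13.500 wc=[-15.336,-11.638] rss=0.681

Stack each dimension's contribution:
  -A: nom -3.700 → Σnom=-3.700; wc +0.370/-0.235 → slack +0.370/-0.235; half-tol=0.302, Σhalf²=0.091506
  -B: nom -43.740 → Σnom=-47.440; wc +0.470/-0.130 → slack +0.840/-0.365; half-tol=0.300, Σhalf²=0.181506
  +C: nom +16.400 → Σnom=-31.040; wc +0.130/-0.400 → slack +0.970/-0.765; half-tol=0.265, Σhalf²=0.251731
  +D: nom +6.500 → Σnom=-24.540; wc +0.428/-0.020 → slack +1.398/-0.785; half-tol=0.224, Σhalf²=0.301907
  +E: nom +29.170 → Σnom=4.630; wc +0.220/-0.380 → slack +1.618/-1.165; half-tol=0.300, Σhalf²=0.391907
  -F: nom -23.730 → Σnom=-19.100; wc +0.040/-0.242 → slack +1.658/-1.407; half-tol=0.141, Σhalf²=0.411788
  +G: nom +45.400 → Σnom=26.300; wc +0.054/-0.317 → slack +1.712/-1.724; half-tol=0.185, Σhalf²=0.446198
  -H: nom -39.800 → Σnom=-13.500; wc +0.150/-0.112 → slack +1.862/-1.836; half-tol=0.131, Σhalf²=0.463359
Nominal = -13.500. Worst-case = [-13.500 - 1.836, -13.500 + 1.862] = [-15.336, -11.638]. RSS = √0.463359 = 0.681.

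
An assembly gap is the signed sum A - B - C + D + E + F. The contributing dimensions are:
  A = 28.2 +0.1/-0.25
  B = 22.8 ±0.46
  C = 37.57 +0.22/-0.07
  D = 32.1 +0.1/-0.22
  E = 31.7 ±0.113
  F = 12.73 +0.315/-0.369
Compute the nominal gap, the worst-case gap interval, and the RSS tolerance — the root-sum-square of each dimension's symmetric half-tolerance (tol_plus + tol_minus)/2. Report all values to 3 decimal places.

Stack each dimension's contribution:
  +A: nom +28.200 → Σnom=28.200; wc +0.100/-0.250 → slack +0.100/-0.250; half-tol=0.175, Σhalf²=0.030625
  -B: nom -22.800 → Σnom=5.400; wc +0.460/-0.460 → slack +0.560/-0.710; half-tol=0.460, Σhalf²=0.242225
  -C: nom -37.570 → Σnom=-32.170; wc +0.070/-0.220 → slack +0.630/-0.930; half-tol=0.145, Σhalf²=0.263250
  +D: nom +32.100 → Σnom=-0.070; wc +0.100/-0.220 → slack +0.730/-1.150; half-tol=0.160, Σhalf²=0.288850
  +E: nom +31.700 → Σnom=31.630; wc +0.113/-0.113 → slack +0.843/-1.263; half-tol=0.113, Σhalf²=0.301619
  +F: nom +12.730 → Σnom=44.360; wc +0.315/-0.369 → slack +1.158/-1.632; half-tol=0.342, Σhalf²=0.418583
Nominal = 44.360. Worst-case = [44.360 - 1.632, 44.360 + 1.158] = [42.728, 45.518]. RSS = √0.418583 = 0.647.

nominal=44.360 wc=[42.728,45.518] rss=0.647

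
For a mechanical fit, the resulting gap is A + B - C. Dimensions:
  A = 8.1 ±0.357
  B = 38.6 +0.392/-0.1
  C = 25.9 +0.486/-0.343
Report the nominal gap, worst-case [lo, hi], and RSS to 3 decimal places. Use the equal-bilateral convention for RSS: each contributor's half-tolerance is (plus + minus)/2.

nominal=20.800 wc=[19.857,21.892] rss=0.600

Stack each dimension's contribution:
  +A: nom +8.100 → Σnom=8.100; wc +0.357/-0.357 → slack +0.357/-0.357; half-tol=0.357, Σhalf²=0.127449
  +B: nom +38.600 → Σnom=46.700; wc +0.392/-0.100 → slack +0.749/-0.457; half-tol=0.246, Σhalf²=0.187965
  -C: nom -25.900 → Σnom=20.800; wc +0.343/-0.486 → slack +1.092/-0.943; half-tol=0.414, Σhalf²=0.359775
Nominal = 20.800. Worst-case = [20.800 - 0.943, 20.800 + 1.092] = [19.857, 21.892]. RSS = √0.359775 = 0.600.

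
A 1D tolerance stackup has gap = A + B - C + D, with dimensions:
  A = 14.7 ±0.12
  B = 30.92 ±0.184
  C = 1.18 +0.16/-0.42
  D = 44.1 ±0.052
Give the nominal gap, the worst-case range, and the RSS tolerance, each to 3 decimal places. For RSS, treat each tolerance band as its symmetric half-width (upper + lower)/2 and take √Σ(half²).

Stack each dimension's contribution:
  +A: nom +14.700 → Σnom=14.700; wc +0.120/-0.120 → slack +0.120/-0.120; half-tol=0.120, Σhalf²=0.014400
  +B: nom +30.920 → Σnom=45.620; wc +0.184/-0.184 → slack +0.304/-0.304; half-tol=0.184, Σhalf²=0.048256
  -C: nom -1.180 → Σnom=44.440; wc +0.420/-0.160 → slack +0.724/-0.464; half-tol=0.290, Σhalf²=0.132356
  +D: nom +44.100 → Σnom=88.540; wc +0.052/-0.052 → slack +0.776/-0.516; half-tol=0.052, Σhalf²=0.135060
Nominal = 88.540. Worst-case = [88.540 - 0.516, 88.540 + 0.776] = [88.024, 89.316]. RSS = √0.135060 = 0.368.

nominal=88.540 wc=[88.024,89.316] rss=0.368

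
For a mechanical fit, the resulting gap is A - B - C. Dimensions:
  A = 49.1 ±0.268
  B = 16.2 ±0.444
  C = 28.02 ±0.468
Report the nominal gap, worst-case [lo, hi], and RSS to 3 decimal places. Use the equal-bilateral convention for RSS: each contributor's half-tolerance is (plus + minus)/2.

nominal=4.880 wc=[3.700,6.060] rss=0.699

Stack each dimension's contribution:
  +A: nom +49.100 → Σnom=49.100; wc +0.268/-0.268 → slack +0.268/-0.268; half-tol=0.268, Σhalf²=0.071824
  -B: nom -16.200 → Σnom=32.900; wc +0.444/-0.444 → slack +0.712/-0.712; half-tol=0.444, Σhalf²=0.268960
  -C: nom -28.020 → Σnom=4.880; wc +0.468/-0.468 → slack +1.180/-1.180; half-tol=0.468, Σhalf²=0.487984
Nominal = 4.880. Worst-case = [4.880 - 1.180, 4.880 + 1.180] = [3.700, 6.060]. RSS = √0.487984 = 0.699.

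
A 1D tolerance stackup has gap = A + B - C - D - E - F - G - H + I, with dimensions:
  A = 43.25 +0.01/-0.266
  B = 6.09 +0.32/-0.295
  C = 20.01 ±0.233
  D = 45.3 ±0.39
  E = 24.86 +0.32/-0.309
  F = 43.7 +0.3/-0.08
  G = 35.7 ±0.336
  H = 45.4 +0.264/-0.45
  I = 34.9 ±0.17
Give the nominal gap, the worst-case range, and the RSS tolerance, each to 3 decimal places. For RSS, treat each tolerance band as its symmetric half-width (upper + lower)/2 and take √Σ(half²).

nominal=-130.730 wc=[-133.304,-128.432] rss=0.851

Stack each dimension's contribution:
  +A: nom +43.250 → Σnom=43.250; wc +0.010/-0.266 → slack +0.010/-0.266; half-tol=0.138, Σhalf²=0.019044
  +B: nom +6.090 → Σnom=49.340; wc +0.320/-0.295 → slack +0.330/-0.561; half-tol=0.307, Σhalf²=0.113600
  -C: nom -20.010 → Σnom=29.330; wc +0.233/-0.233 → slack +0.563/-0.794; half-tol=0.233, Σhalf²=0.167889
  -D: nom -45.300 → Σnom=-15.970; wc +0.390/-0.390 → slack +0.953/-1.184; half-tol=0.390, Σhalf²=0.319989
  -E: nom -24.860 → Σnom=-40.830; wc +0.309/-0.320 → slack +1.262/-1.504; half-tol=0.315, Σhalf²=0.418899
  -F: nom -43.700 → Σnom=-84.530; wc +0.080/-0.300 → slack +1.342/-1.804; half-tol=0.190, Σhalf²=0.455000
  -G: nom -35.700 → Σnom=-120.230; wc +0.336/-0.336 → slack +1.678/-2.140; half-tol=0.336, Σhalf²=0.567895
  -H: nom -45.400 → Σnom=-165.630; wc +0.450/-0.264 → slack +2.128/-2.404; half-tol=0.357, Σhalf²=0.695345
  +I: nom +34.900 → Σnom=-130.730; wc +0.170/-0.170 → slack +2.298/-2.574; half-tol=0.170, Σhalf²=0.724245
Nominal = -130.730. Worst-case = [-130.730 - 2.574, -130.730 + 2.298] = [-133.304, -128.432]. RSS = √0.724245 = 0.851.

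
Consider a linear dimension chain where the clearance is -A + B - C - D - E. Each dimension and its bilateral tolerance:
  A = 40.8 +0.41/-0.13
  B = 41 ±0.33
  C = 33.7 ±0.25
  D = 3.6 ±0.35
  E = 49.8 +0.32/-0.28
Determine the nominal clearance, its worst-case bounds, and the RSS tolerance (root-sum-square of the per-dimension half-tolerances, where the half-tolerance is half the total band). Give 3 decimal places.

nominal=-86.900 wc=[-88.560,-85.560] rss=0.676

Stack each dimension's contribution:
  -A: nom -40.800 → Σnom=-40.800; wc +0.130/-0.410 → slack +0.130/-0.410; half-tol=0.270, Σhalf²=0.072900
  +B: nom +41.000 → Σnom=0.200; wc +0.330/-0.330 → slack +0.460/-0.740; half-tol=0.330, Σhalf²=0.181800
  -C: nom -33.700 → Σnom=-33.500; wc +0.250/-0.250 → slack +0.710/-0.990; half-tol=0.250, Σhalf²=0.244300
  -D: nom -3.600 → Σnom=-37.100; wc +0.350/-0.350 → slack +1.060/-1.340; half-tol=0.350, Σhalf²=0.366800
  -E: nom -49.800 → Σnom=-86.900; wc +0.280/-0.320 → slack +1.340/-1.660; half-tol=0.300, Σhalf²=0.456800
Nominal = -86.900. Worst-case = [-86.900 - 1.660, -86.900 + 1.340] = [-88.560, -85.560]. RSS = √0.456800 = 0.676.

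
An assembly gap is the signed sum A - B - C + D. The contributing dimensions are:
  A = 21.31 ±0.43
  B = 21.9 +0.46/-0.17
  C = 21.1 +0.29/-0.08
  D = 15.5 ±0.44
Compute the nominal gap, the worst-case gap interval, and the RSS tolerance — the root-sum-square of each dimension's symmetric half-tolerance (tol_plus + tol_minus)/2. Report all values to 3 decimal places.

nominal=-6.190 wc=[-7.810,-5.070] rss=0.716

Stack each dimension's contribution:
  +A: nom +21.310 → Σnom=21.310; wc +0.430/-0.430 → slack +0.430/-0.430; half-tol=0.430, Σhalf²=0.184900
  -B: nom -21.900 → Σnom=-0.590; wc +0.170/-0.460 → slack +0.600/-0.890; half-tol=0.315, Σhalf²=0.284125
  -C: nom -21.100 → Σnom=-21.690; wc +0.080/-0.290 → slack +0.680/-1.180; half-tol=0.185, Σhalf²=0.318350
  +D: nom +15.500 → Σnom=-6.190; wc +0.440/-0.440 → slack +1.120/-1.620; half-tol=0.440, Σhalf²=0.511950
Nominal = -6.190. Worst-case = [-6.190 - 1.620, -6.190 + 1.120] = [-7.810, -5.070]. RSS = √0.511950 = 0.716.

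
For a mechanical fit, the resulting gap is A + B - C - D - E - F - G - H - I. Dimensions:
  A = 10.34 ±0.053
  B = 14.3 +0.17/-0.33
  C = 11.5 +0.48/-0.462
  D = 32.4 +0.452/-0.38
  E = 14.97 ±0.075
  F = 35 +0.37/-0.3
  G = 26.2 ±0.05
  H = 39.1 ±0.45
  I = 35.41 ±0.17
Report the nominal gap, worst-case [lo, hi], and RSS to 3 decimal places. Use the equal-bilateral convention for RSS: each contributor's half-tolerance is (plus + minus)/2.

nominal=-169.940 wc=[-172.370,-167.830] rss=0.901

Stack each dimension's contribution:
  +A: nom +10.340 → Σnom=10.340; wc +0.053/-0.053 → slack +0.053/-0.053; half-tol=0.053, Σhalf²=0.002809
  +B: nom +14.300 → Σnom=24.640; wc +0.170/-0.330 → slack +0.223/-0.383; half-tol=0.250, Σhalf²=0.065309
  -C: nom -11.500 → Σnom=13.140; wc +0.462/-0.480 → slack +0.685/-0.863; half-tol=0.471, Σhalf²=0.287150
  -D: nom -32.400 → Σnom=-19.260; wc +0.380/-0.452 → slack +1.065/-1.315; half-tol=0.416, Σhalf²=0.460206
  -E: nom -14.970 → Σnom=-34.230; wc +0.075/-0.075 → slack +1.140/-1.390; half-tol=0.075, Σhalf²=0.465831
  -F: nom -35.000 → Σnom=-69.230; wc +0.300/-0.370 → slack +1.440/-1.760; half-tol=0.335, Σhalf²=0.578056
  -G: nom -26.200 → Σnom=-95.430; wc +0.050/-0.050 → slack +1.490/-1.810; half-tol=0.050, Σhalf²=0.580556
  -H: nom -39.100 → Σnom=-134.530; wc +0.450/-0.450 → slack +1.940/-2.260; half-tol=0.450, Σhalf²=0.783056
  -I: nom -35.410 → Σnom=-169.940; wc +0.170/-0.170 → slack +2.110/-2.430; half-tol=0.170, Σhalf²=0.811956
Nominal = -169.940. Worst-case = [-169.940 - 2.430, -169.940 + 2.110] = [-172.370, -167.830]. RSS = √0.811956 = 0.901.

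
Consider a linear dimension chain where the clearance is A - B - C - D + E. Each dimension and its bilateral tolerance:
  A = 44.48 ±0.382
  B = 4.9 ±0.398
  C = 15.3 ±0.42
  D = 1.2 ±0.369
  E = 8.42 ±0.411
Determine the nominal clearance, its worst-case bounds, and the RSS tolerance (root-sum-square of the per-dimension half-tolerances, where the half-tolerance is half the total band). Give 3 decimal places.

Stack each dimension's contribution:
  +A: nom +44.480 → Σnom=44.480; wc +0.382/-0.382 → slack +0.382/-0.382; half-tol=0.382, Σhalf²=0.145924
  -B: nom -4.900 → Σnom=39.580; wc +0.398/-0.398 → slack +0.780/-0.780; half-tol=0.398, Σhalf²=0.304328
  -C: nom -15.300 → Σnom=24.280; wc +0.420/-0.420 → slack +1.200/-1.200; half-tol=0.420, Σhalf²=0.480728
  -D: nom -1.200 → Σnom=23.080; wc +0.369/-0.369 → slack +1.569/-1.569; half-tol=0.369, Σhalf²=0.616889
  +E: nom +8.420 → Σnom=31.500; wc +0.411/-0.411 → slack +1.980/-1.980; half-tol=0.411, Σhalf²=0.785810
Nominal = 31.500. Worst-case = [31.500 - 1.980, 31.500 + 1.980] = [29.520, 33.480]. RSS = √0.785810 = 0.886.

nominal=31.500 wc=[29.520,33.480] rss=0.886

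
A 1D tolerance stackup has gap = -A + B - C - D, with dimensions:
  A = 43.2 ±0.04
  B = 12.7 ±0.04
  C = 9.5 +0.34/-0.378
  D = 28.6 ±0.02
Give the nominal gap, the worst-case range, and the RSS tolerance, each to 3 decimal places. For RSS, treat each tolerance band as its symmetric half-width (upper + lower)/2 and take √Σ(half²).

Stack each dimension's contribution:
  -A: nom -43.200 → Σnom=-43.200; wc +0.040/-0.040 → slack +0.040/-0.040; half-tol=0.040, Σhalf²=0.001600
  +B: nom +12.700 → Σnom=-30.500; wc +0.040/-0.040 → slack +0.080/-0.080; half-tol=0.040, Σhalf²=0.003200
  -C: nom -9.500 → Σnom=-40.000; wc +0.378/-0.340 → slack +0.458/-0.420; half-tol=0.359, Σhalf²=0.132081
  -D: nom -28.600 → Σnom=-68.600; wc +0.020/-0.020 → slack +0.478/-0.440; half-tol=0.020, Σhalf²=0.132481
Nominal = -68.600. Worst-case = [-68.600 - 0.440, -68.600 + 0.478] = [-69.040, -68.122]. RSS = √0.132481 = 0.364.

nominal=-68.600 wc=[-69.040,-68.122] rss=0.364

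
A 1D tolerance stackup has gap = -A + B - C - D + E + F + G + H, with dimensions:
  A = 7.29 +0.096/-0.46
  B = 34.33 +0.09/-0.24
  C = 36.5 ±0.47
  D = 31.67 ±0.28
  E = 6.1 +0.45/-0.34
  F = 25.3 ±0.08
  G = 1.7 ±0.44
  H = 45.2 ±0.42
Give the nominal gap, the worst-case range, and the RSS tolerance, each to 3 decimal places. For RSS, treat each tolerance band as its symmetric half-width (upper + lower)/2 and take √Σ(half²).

nominal=37.170 wc=[34.804,39.860] rss=0.968

Stack each dimension's contribution:
  -A: nom -7.290 → Σnom=-7.290; wc +0.460/-0.096 → slack +0.460/-0.096; half-tol=0.278, Σhalf²=0.077284
  +B: nom +34.330 → Σnom=27.040; wc +0.090/-0.240 → slack +0.550/-0.336; half-tol=0.165, Σhalf²=0.104509
  -C: nom -36.500 → Σnom=-9.460; wc +0.470/-0.470 → slack +1.020/-0.806; half-tol=0.470, Σhalf²=0.325409
  -D: nom -31.670 → Σnom=-41.130; wc +0.280/-0.280 → slack +1.300/-1.086; half-tol=0.280, Σhalf²=0.403809
  +E: nom +6.100 → Σnom=-35.030; wc +0.450/-0.340 → slack +1.750/-1.426; half-tol=0.395, Σhalf²=0.559834
  +F: nom +25.300 → Σnom=-9.730; wc +0.080/-0.080 → slack +1.830/-1.506; half-tol=0.080, Σhalf²=0.566234
  +G: nom +1.700 → Σnom=-8.030; wc +0.440/-0.440 → slack +2.270/-1.946; half-tol=0.440, Σhalf²=0.759834
  +H: nom +45.200 → Σnom=37.170; wc +0.420/-0.420 → slack +2.690/-2.366; half-tol=0.420, Σhalf²=0.936234
Nominal = 37.170. Worst-case = [37.170 - 2.366, 37.170 + 2.690] = [34.804, 39.860]. RSS = √0.936234 = 0.968.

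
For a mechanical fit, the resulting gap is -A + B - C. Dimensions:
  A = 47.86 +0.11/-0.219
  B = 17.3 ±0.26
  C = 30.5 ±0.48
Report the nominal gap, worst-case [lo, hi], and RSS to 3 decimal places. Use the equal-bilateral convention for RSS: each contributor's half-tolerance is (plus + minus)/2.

Stack each dimension's contribution:
  -A: nom -47.860 → Σnom=-47.860; wc +0.219/-0.110 → slack +0.219/-0.110; half-tol=0.165, Σhalf²=0.027060
  +B: nom +17.300 → Σnom=-30.560; wc +0.260/-0.260 → slack +0.479/-0.370; half-tol=0.260, Σhalf²=0.094660
  -C: nom -30.500 → Σnom=-61.060; wc +0.480/-0.480 → slack +0.959/-0.850; half-tol=0.480, Σhalf²=0.325060
Nominal = -61.060. Worst-case = [-61.060 - 0.850, -61.060 + 0.959] = [-61.910, -60.101]. RSS = √0.325060 = 0.570.

nominal=-61.060 wc=[-61.910,-60.101] rss=0.570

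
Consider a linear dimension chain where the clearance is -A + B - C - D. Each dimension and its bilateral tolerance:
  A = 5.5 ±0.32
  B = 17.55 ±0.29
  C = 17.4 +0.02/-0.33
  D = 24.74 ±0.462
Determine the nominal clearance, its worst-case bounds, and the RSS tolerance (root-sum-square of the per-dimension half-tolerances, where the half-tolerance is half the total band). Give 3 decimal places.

Stack each dimension's contribution:
  -A: nom -5.500 → Σnom=-5.500; wc +0.320/-0.320 → slack +0.320/-0.320; half-tol=0.320, Σhalf²=0.102400
  +B: nom +17.550 → Σnom=12.050; wc +0.290/-0.290 → slack +0.610/-0.610; half-tol=0.290, Σhalf²=0.186500
  -C: nom -17.400 → Σnom=-5.350; wc +0.330/-0.020 → slack +0.940/-0.630; half-tol=0.175, Σhalf²=0.217125
  -D: nom -24.740 → Σnom=-30.090; wc +0.462/-0.462 → slack +1.402/-1.092; half-tol=0.462, Σhalf²=0.430569
Nominal = -30.090. Worst-case = [-30.090 - 1.092, -30.090 + 1.402] = [-31.182, -28.688]. RSS = √0.430569 = 0.656.

nominal=-30.090 wc=[-31.182,-28.688] rss=0.656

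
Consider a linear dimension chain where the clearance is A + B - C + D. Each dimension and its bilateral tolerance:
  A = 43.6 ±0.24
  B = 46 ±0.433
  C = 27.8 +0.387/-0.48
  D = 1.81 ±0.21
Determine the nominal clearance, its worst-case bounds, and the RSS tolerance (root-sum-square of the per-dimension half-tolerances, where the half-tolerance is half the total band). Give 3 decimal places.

Stack each dimension's contribution:
  +A: nom +43.600 → Σnom=43.600; wc +0.240/-0.240 → slack +0.240/-0.240; half-tol=0.240, Σhalf²=0.057600
  +B: nom +46.000 → Σnom=89.600; wc +0.433/-0.433 → slack +0.673/-0.673; half-tol=0.433, Σhalf²=0.245089
  -C: nom -27.800 → Σnom=61.800; wc +0.480/-0.387 → slack +1.153/-1.060; half-tol=0.433, Σhalf²=0.433011
  +D: nom +1.810 → Σnom=63.610; wc +0.210/-0.210 → slack +1.363/-1.270; half-tol=0.210, Σhalf²=0.477111
Nominal = 63.610. Worst-case = [63.610 - 1.270, 63.610 + 1.363] = [62.340, 64.973]. RSS = √0.477111 = 0.691.

nominal=63.610 wc=[62.340,64.973] rss=0.691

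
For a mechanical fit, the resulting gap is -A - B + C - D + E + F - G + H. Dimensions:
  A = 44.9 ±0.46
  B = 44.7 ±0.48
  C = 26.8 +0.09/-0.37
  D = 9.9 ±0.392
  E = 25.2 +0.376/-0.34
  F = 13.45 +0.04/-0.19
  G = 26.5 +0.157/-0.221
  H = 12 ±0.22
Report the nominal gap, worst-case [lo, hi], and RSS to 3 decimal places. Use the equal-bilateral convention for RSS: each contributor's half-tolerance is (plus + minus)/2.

Stack each dimension's contribution:
  -A: nom -44.900 → Σnom=-44.900; wc +0.460/-0.460 → slack +0.460/-0.460; half-tol=0.460, Σhalf²=0.211600
  -B: nom -44.700 → Σnom=-89.600; wc +0.480/-0.480 → slack +0.940/-0.940; half-tol=0.480, Σhalf²=0.442000
  +C: nom +26.800 → Σnom=-62.800; wc +0.090/-0.370 → slack +1.030/-1.310; half-tol=0.230, Σhalf²=0.494900
  -D: nom -9.900 → Σnom=-72.700; wc +0.392/-0.392 → slack +1.422/-1.702; half-tol=0.392, Σhalf²=0.648564
  +E: nom +25.200 → Σnom=-47.500; wc +0.376/-0.340 → slack +1.798/-2.042; half-tol=0.358, Σhalf²=0.776728
  +F: nom +13.450 → Σnom=-34.050; wc +0.040/-0.190 → slack +1.838/-2.232; half-tol=0.115, Σhalf²=0.789953
  -G: nom -26.500 → Σnom=-60.550; wc +0.221/-0.157 → slack +2.059/-2.389; half-tol=0.189, Σhalf²=0.825674
  +H: nom +12.000 → Σnom=-48.550; wc +0.220/-0.220 → slack +2.279/-2.609; half-tol=0.220, Σhalf²=0.874074
Nominal = -48.550. Worst-case = [-48.550 - 2.609, -48.550 + 2.279] = [-51.159, -46.271]. RSS = √0.874074 = 0.935.

nominal=-48.550 wc=[-51.159,-46.271] rss=0.935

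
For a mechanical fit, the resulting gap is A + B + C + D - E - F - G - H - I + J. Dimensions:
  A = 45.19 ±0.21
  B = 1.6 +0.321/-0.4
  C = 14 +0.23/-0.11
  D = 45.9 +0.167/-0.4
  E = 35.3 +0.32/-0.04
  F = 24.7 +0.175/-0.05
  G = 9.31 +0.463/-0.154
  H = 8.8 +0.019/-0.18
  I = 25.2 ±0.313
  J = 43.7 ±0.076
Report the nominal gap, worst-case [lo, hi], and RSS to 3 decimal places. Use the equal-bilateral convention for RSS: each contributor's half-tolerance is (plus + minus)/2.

Stack each dimension's contribution:
  +A: nom +45.190 → Σnom=45.190; wc +0.210/-0.210 → slack +0.210/-0.210; half-tol=0.210, Σhalf²=0.044100
  +B: nom +1.600 → Σnom=46.790; wc +0.321/-0.400 → slack +0.531/-0.610; half-tol=0.361, Σhalf²=0.174060
  +C: nom +14.000 → Σnom=60.790; wc +0.230/-0.110 → slack +0.761/-0.720; half-tol=0.170, Σhalf²=0.202960
  +D: nom +45.900 → Σnom=106.690; wc +0.167/-0.400 → slack +0.928/-1.120; half-tol=0.284, Σhalf²=0.283333
  -E: nom -35.300 → Σnom=71.390; wc +0.040/-0.320 → slack +0.968/-1.440; half-tol=0.180, Σhalf²=0.315733
  -F: nom -24.700 → Σnom=46.690; wc +0.050/-0.175 → slack +1.018/-1.615; half-tol=0.112, Σhalf²=0.328389
  -G: nom -9.310 → Σnom=37.380; wc +0.154/-0.463 → slack +1.172/-2.078; half-tol=0.308, Σhalf²=0.423561
  -H: nom -8.800 → Σnom=28.580; wc +0.180/-0.019 → slack +1.352/-2.097; half-tol=0.099, Σhalf²=0.433461
  -I: nom -25.200 → Σnom=3.380; wc +0.313/-0.313 → slack +1.665/-2.410; half-tol=0.313, Σhalf²=0.531430
  +J: nom +43.700 → Σnom=47.080; wc +0.076/-0.076 → slack +1.741/-2.486; half-tol=0.076, Σhalf²=0.537206
Nominal = 47.080. Worst-case = [47.080 - 2.486, 47.080 + 1.741] = [44.594, 48.821]. RSS = √0.537206 = 0.733.

nominal=47.080 wc=[44.594,48.821] rss=0.733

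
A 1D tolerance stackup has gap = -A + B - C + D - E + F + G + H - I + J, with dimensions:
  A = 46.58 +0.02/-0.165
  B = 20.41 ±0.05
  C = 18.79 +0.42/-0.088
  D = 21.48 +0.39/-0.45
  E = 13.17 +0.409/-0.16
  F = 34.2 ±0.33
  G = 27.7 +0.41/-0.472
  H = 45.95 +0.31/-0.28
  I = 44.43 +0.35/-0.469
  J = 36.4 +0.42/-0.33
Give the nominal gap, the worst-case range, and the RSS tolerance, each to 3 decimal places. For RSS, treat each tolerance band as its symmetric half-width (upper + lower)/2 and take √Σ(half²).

Stack each dimension's contribution:
  -A: nom -46.580 → Σnom=-46.580; wc +0.165/-0.020 → slack +0.165/-0.020; half-tol=0.092, Σhalf²=0.008556
  +B: nom +20.410 → Σnom=-26.170; wc +0.050/-0.050 → slack +0.215/-0.070; half-tol=0.050, Σhalf²=0.011056
  -C: nom -18.790 → Σnom=-44.960; wc +0.088/-0.420 → slack +0.303/-0.490; half-tol=0.254, Σhalf²=0.075572
  +D: nom +21.480 → Σnom=-23.480; wc +0.390/-0.450 → slack +0.693/-0.940; half-tol=0.420, Σhalf²=0.251972
  -E: nom -13.170 → Σnom=-36.650; wc +0.160/-0.409 → slack +0.853/-1.349; half-tol=0.284, Σhalf²=0.332913
  +F: nom +34.200 → Σnom=-2.450; wc +0.330/-0.330 → slack +1.183/-1.679; half-tol=0.330, Σhalf²=0.441812
  +G: nom +27.700 → Σnom=25.250; wc +0.410/-0.472 → slack +1.593/-2.151; half-tol=0.441, Σhalf²=0.636293
  +H: nom +45.950 → Σnom=71.200; wc +0.310/-0.280 → slack +1.903/-2.431; half-tol=0.295, Σhalf²=0.723318
  -I: nom -44.430 → Σnom=26.770; wc +0.469/-0.350 → slack +2.372/-2.781; half-tol=0.409, Σhalf²=0.891009
  +J: nom +36.400 → Σnom=63.170; wc +0.420/-0.330 → slack +2.792/-3.111; half-tol=0.375, Σhalf²=1.031634
Nominal = 63.170. Worst-case = [63.170 - 3.111, 63.170 + 2.792] = [60.059, 65.962]. RSS = √1.031634 = 1.016.

nominal=63.170 wc=[60.059,65.962] rss=1.016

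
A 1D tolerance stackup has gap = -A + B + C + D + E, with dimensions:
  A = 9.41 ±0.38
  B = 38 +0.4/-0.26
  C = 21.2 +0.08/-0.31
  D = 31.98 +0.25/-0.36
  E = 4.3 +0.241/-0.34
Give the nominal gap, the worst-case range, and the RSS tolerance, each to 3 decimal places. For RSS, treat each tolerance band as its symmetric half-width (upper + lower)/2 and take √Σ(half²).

Stack each dimension's contribution:
  -A: nom -9.410 → Σnom=-9.410; wc +0.380/-0.380 → slack +0.380/-0.380; half-tol=0.380, Σhalf²=0.144400
  +B: nom +38.000 → Σnom=28.590; wc +0.400/-0.260 → slack +0.780/-0.640; half-tol=0.330, Σhalf²=0.253300
  +C: nom +21.200 → Σnom=49.790; wc +0.080/-0.310 → slack +0.860/-0.950; half-tol=0.195, Σhalf²=0.291325
  +D: nom +31.980 → Σnom=81.770; wc +0.250/-0.360 → slack +1.110/-1.310; half-tol=0.305, Σhalf²=0.384350
  +E: nom +4.300 → Σnom=86.070; wc +0.241/-0.340 → slack +1.351/-1.650; half-tol=0.290, Σhalf²=0.468740
Nominal = 86.070. Worst-case = [86.070 - 1.650, 86.070 + 1.351] = [84.420, 87.421]. RSS = √0.468740 = 0.685.

nominal=86.070 wc=[84.420,87.421] rss=0.685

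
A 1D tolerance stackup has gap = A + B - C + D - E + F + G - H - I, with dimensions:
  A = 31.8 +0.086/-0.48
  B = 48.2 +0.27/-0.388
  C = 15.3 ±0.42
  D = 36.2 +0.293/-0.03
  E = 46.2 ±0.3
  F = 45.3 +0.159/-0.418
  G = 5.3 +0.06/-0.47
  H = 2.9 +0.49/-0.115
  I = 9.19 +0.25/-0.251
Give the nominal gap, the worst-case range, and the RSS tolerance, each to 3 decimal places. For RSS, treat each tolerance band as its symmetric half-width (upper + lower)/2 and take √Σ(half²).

nominal=93.210 wc=[89.964,95.164] rss=0.888

Stack each dimension's contribution:
  +A: nom +31.800 → Σnom=31.800; wc +0.086/-0.480 → slack +0.086/-0.480; half-tol=0.283, Σhalf²=0.080089
  +B: nom +48.200 → Σnom=80.000; wc +0.270/-0.388 → slack +0.356/-0.868; half-tol=0.329, Σhalf²=0.188330
  -C: nom -15.300 → Σnom=64.700; wc +0.420/-0.420 → slack +0.776/-1.288; half-tol=0.420, Σhalf²=0.364730
  +D: nom +36.200 → Σnom=100.900; wc +0.293/-0.030 → slack +1.069/-1.318; half-tol=0.161, Σhalf²=0.390812
  -E: nom -46.200 → Σnom=54.700; wc +0.300/-0.300 → slack +1.369/-1.618; half-tol=0.300, Σhalf²=0.480812
  +F: nom +45.300 → Σnom=100.000; wc +0.159/-0.418 → slack +1.528/-2.036; half-tol=0.288, Σhalf²=0.564044
  +G: nom +5.300 → Σnom=105.300; wc +0.060/-0.470 → slack +1.588/-2.506; half-tol=0.265, Σhalf²=0.634269
  -H: nom -2.900 → Σnom=102.400; wc +0.115/-0.490 → slack +1.703/-2.996; half-tol=0.302, Σhalf²=0.725776
  -I: nom -9.190 → Σnom=93.210; wc +0.251/-0.250 → slack +1.954/-3.246; half-tol=0.251, Σhalf²=0.788526
Nominal = 93.210. Worst-case = [93.210 - 3.246, 93.210 + 1.954] = [89.964, 95.164]. RSS = √0.788526 = 0.888.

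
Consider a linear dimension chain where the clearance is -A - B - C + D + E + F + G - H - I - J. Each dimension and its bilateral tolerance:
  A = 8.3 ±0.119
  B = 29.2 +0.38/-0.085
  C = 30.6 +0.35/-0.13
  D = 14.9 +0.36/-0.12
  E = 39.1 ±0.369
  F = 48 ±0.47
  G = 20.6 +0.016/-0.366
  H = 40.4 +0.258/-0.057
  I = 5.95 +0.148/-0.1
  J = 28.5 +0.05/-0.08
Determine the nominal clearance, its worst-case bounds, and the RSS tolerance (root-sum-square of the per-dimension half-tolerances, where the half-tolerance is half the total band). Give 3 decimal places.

nominal=-20.350 wc=[-22.980,-18.564] rss=0.788

Stack each dimension's contribution:
  -A: nom -8.300 → Σnom=-8.300; wc +0.119/-0.119 → slack +0.119/-0.119; half-tol=0.119, Σhalf²=0.014161
  -B: nom -29.200 → Σnom=-37.500; wc +0.085/-0.380 → slack +0.204/-0.499; half-tol=0.233, Σhalf²=0.068217
  -C: nom -30.600 → Σnom=-68.100; wc +0.130/-0.350 → slack +0.334/-0.849; half-tol=0.240, Σhalf²=0.125817
  +D: nom +14.900 → Σnom=-53.200; wc +0.360/-0.120 → slack +0.694/-0.969; half-tol=0.240, Σhalf²=0.183417
  +E: nom +39.100 → Σnom=-14.100; wc +0.369/-0.369 → slack +1.063/-1.338; half-tol=0.369, Σhalf²=0.319578
  +F: nom +48.000 → Σnom=33.900; wc +0.470/-0.470 → slack +1.533/-1.808; half-tol=0.470, Σhalf²=0.540478
  +G: nom +20.600 → Σnom=54.500; wc +0.016/-0.366 → slack +1.549/-2.174; half-tol=0.191, Σhalf²=0.576959
  -H: nom -40.400 → Σnom=14.100; wc +0.057/-0.258 → slack +1.606/-2.432; half-tol=0.158, Σhalf²=0.601765
  -I: nom -5.950 → Σnom=8.150; wc +0.100/-0.148 → slack +1.706/-2.580; half-tol=0.124, Σhalf²=0.617141
  -J: nom -28.500 → Σnom=-20.350; wc +0.080/-0.050 → slack +1.786/-2.630; half-tol=0.065, Σhalf²=0.621366
Nominal = -20.350. Worst-case = [-20.350 - 2.630, -20.350 + 1.786] = [-22.980, -18.564]. RSS = √0.621366 = 0.788.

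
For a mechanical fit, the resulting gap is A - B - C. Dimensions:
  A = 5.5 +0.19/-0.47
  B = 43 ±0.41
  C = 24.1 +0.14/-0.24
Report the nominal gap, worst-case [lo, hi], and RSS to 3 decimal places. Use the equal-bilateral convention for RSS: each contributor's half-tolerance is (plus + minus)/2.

nominal=-61.600 wc=[-62.620,-60.760] rss=0.560

Stack each dimension's contribution:
  +A: nom +5.500 → Σnom=5.500; wc +0.190/-0.470 → slack +0.190/-0.470; half-tol=0.330, Σhalf²=0.108900
  -B: nom -43.000 → Σnom=-37.500; wc +0.410/-0.410 → slack +0.600/-0.880; half-tol=0.410, Σhalf²=0.277000
  -C: nom -24.100 → Σnom=-61.600; wc +0.240/-0.140 → slack +0.840/-1.020; half-tol=0.190, Σhalf²=0.313100
Nominal = -61.600. Worst-case = [-61.600 - 1.020, -61.600 + 0.840] = [-62.620, -60.760]. RSS = √0.313100 = 0.560.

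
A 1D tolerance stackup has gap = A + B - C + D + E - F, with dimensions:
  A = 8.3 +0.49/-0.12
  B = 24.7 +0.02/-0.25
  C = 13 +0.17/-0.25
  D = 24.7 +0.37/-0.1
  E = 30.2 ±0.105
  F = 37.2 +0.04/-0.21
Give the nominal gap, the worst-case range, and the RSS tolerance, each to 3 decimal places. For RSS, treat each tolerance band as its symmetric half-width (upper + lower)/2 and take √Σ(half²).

Stack each dimension's contribution:
  +A: nom +8.300 → Σnom=8.300; wc +0.490/-0.120 → slack +0.490/-0.120; half-tol=0.305, Σhalf²=0.093025
  +B: nom +24.700 → Σnom=33.000; wc +0.020/-0.250 → slack +0.510/-0.370; half-tol=0.135, Σhalf²=0.111250
  -C: nom -13.000 → Σnom=20.000; wc +0.250/-0.170 → slack +0.760/-0.540; half-tol=0.210, Σhalf²=0.155350
  +D: nom +24.700 → Σnom=44.700; wc +0.370/-0.100 → slack +1.130/-0.640; half-tol=0.235, Σhalf²=0.210575
  +E: nom +30.200 → Σnom=74.900; wc +0.105/-0.105 → slack +1.235/-0.745; half-tol=0.105, Σhalf²=0.221600
  -F: nom -37.200 → Σnom=37.700; wc +0.210/-0.040 → slack +1.445/-0.785; half-tol=0.125, Σhalf²=0.237225
Nominal = 37.700. Worst-case = [37.700 - 0.785, 37.700 + 1.445] = [36.915, 39.145]. RSS = √0.237225 = 0.487.

nominal=37.700 wc=[36.915,39.145] rss=0.487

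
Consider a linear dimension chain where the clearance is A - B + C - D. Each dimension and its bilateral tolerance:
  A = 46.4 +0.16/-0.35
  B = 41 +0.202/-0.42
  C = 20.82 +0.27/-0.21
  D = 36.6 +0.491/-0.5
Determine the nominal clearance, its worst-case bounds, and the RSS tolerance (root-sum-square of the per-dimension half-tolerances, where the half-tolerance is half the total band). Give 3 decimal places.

nominal=-10.380 wc=[-11.633,-9.030] rss=0.682

Stack each dimension's contribution:
  +A: nom +46.400 → Σnom=46.400; wc +0.160/-0.350 → slack +0.160/-0.350; half-tol=0.255, Σhalf²=0.065025
  -B: nom -41.000 → Σnom=5.400; wc +0.420/-0.202 → slack +0.580/-0.552; half-tol=0.311, Σhalf²=0.161746
  +C: nom +20.820 → Σnom=26.220; wc +0.270/-0.210 → slack +0.850/-0.762; half-tol=0.240, Σhalf²=0.219346
  -D: nom -36.600 → Σnom=-10.380; wc +0.500/-0.491 → slack +1.350/-1.253; half-tol=0.495, Σhalf²=0.464866
Nominal = -10.380. Worst-case = [-10.380 - 1.253, -10.380 + 1.350] = [-11.633, -9.030]. RSS = √0.464866 = 0.682.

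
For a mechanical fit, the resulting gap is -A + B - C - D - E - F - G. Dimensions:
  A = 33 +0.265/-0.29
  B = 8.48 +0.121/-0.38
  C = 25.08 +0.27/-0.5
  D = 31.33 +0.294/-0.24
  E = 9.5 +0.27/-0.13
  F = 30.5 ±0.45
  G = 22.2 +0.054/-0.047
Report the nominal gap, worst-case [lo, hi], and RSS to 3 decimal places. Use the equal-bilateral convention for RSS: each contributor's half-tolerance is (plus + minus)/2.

nominal=-143.130 wc=[-145.113,-141.352] rss=0.777

Stack each dimension's contribution:
  -A: nom -33.000 → Σnom=-33.000; wc +0.290/-0.265 → slack +0.290/-0.265; half-tol=0.277, Σhalf²=0.077006
  +B: nom +8.480 → Σnom=-24.520; wc +0.121/-0.380 → slack +0.411/-0.645; half-tol=0.251, Σhalf²=0.139756
  -C: nom -25.080 → Σnom=-49.600; wc +0.500/-0.270 → slack +0.911/-0.915; half-tol=0.385, Σhalf²=0.287982
  -D: nom -31.330 → Σnom=-80.930; wc +0.240/-0.294 → slack +1.151/-1.209; half-tol=0.267, Σhalf²=0.359270
  -E: nom -9.500 → Σnom=-90.430; wc +0.130/-0.270 → slack +1.281/-1.479; half-tol=0.200, Σhalf²=0.399270
  -F: nom -30.500 → Σnom=-120.930; wc +0.450/-0.450 → slack +1.731/-1.929; half-tol=0.450, Σhalf²=0.601770
  -G: nom -22.200 → Σnom=-143.130; wc +0.047/-0.054 → slack +1.778/-1.983; half-tol=0.051, Σhalf²=0.604321
Nominal = -143.130. Worst-case = [-143.130 - 1.983, -143.130 + 1.778] = [-145.113, -141.352]. RSS = √0.604321 = 0.777.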